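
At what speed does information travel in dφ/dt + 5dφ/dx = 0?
Speed = 5. Information travels along x - 5t = const (rightward).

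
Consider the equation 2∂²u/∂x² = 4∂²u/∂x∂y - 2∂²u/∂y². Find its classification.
Rewriting in standard form: 2∂²u/∂x² - 4∂²u/∂x∂y + 2∂²u/∂y² = 0. Parabolic. (A = 2, B = -4, C = 2 gives B² - 4AC = 0.)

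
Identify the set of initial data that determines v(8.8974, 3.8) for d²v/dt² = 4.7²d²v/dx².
Domain of dependence: [-8.9626, 26.7574]. Signals travel at speed 4.7, so data within |x - 8.8974| ≤ 4.7·3.8 = 17.86 can reach the point.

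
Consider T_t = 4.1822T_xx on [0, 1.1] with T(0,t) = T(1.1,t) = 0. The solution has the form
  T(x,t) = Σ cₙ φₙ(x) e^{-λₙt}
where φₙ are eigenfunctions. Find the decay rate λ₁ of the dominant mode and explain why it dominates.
Eigenvalues: λₙ = 4.1822n²π²/1.1².
First three modes:
  n=1: λ₁ = 4.1822π²/1.1² ≈ 34.113
  n=2: λ₂ = 16.7288π²/1.1² ≈ 136.452 (4× faster decay)
  n=3: λ₃ = 37.6398π²/1.1² ≈ 307.016 (9× faster decay)
As t → ∞, higher modes decay exponentially faster. The n=1 mode dominates: T ~ c₁ sin(πx/1.1) e^{-λ₁t}.
Decay rate: λ₁ = 4.1822π²/1.1² ≈ 34.113.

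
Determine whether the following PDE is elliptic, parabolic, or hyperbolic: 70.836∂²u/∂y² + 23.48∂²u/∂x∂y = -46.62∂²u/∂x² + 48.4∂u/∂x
Rewriting in standard form: 46.62∂²u/∂x² + 23.48∂²u/∂x∂y + 70.836∂²u/∂y² - 48.4∂u/∂x = 0. Coefficients: A = 46.62, B = 23.48, C = 70.836. B² - 4AC = -12658.18688, which is negative, so the equation is elliptic.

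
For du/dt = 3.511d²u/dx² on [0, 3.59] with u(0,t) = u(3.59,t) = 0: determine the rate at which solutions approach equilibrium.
Eigenvalues: λₙ = 3.511n²π²/3.59².
First three modes:
  n=1: λ₁ = 3.511π²/3.59² ≈ 2.689
  n=2: λ₂ = 14.044π²/3.59² ≈ 10.755 (4× faster decay)
  n=3: λ₃ = 31.599π²/3.59² ≈ 24.198 (9× faster decay)
As t → ∞, higher modes decay exponentially faster. The n=1 mode dominates: u ~ c₁ sin(πx/3.59) e^{-λ₁t}.
Decay rate: λ₁ = 3.511π²/3.59² ≈ 2.689.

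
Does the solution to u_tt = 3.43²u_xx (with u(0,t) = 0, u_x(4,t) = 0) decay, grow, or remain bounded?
u oscillates (no decay). Energy is conserved; the solution oscillates indefinitely as standing waves.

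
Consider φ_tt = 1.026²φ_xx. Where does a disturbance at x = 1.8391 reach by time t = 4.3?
Domain of influence: [-2.5727, 6.2509]. Data at x = 1.8391 spreads outward at speed 1.026.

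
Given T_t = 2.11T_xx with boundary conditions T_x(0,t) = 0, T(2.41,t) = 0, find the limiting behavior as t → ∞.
T → 0. Heat escapes through the Dirichlet boundary.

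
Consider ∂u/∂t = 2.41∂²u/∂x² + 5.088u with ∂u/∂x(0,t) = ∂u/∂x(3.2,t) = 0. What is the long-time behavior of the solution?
As t → ∞, u grows unboundedly. With Neumann BCs the constant mode has diffusion eigenvalue 0, so any r > 0 makes it grow like e^(5.088t); solution grows exponentially.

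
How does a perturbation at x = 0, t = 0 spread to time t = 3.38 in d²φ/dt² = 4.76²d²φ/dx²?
Domain of influence: [-16.0888, 16.0888]. Data at x = 0 spreads outward at speed 4.76.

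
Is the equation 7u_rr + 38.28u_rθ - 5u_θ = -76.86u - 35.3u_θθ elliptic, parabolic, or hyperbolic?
Rewriting in standard form: 7u_rr + 38.28u_rθ + 35.3u_θθ - 5u_θ + 76.86u = 0. Computing B² - 4AC with A = 7, B = 38.28, C = 35.3: discriminant = 476.9584 (positive). Answer: hyperbolic.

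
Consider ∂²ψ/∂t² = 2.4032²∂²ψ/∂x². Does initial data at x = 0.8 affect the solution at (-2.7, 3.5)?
Yes. The domain of dependence is [-11.1112, 5.7112], and 0.8 ∈ [-11.1112, 5.7112].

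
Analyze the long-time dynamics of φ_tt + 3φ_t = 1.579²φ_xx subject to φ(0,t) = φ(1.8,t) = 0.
Long-time behavior: φ → 0. Damping (γ=3) dissipates energy; oscillations decay exponentially.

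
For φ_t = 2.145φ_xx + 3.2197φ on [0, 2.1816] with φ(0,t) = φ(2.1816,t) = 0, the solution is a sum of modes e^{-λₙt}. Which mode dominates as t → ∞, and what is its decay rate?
Eigenvalues: λₙ = 2.145n²π²/2.1816² - 3.2197.
First three modes:
  n=1: λ₁ = 2.145π²/2.1816² - 3.2197 ≈ 1.228
  n=2: λ₂ = 8.58π²/2.1816² - 3.2197 ≈ 14.573
  n=3: λ₃ = 19.305π²/2.1816² - 3.2197 ≈ 36.813
Since 2.145π²/2.1816² ≈ 4.448 > 3.2197, all λₙ > 0.
The n=1 mode decays slowest → dominates as t → ∞.
Asymptotic: φ ~ c₁ sin(πx/2.1816) e^{-λ₁t} with decay rate λ₁ ≈ 1.228.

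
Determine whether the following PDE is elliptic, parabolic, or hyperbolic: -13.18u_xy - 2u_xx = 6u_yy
Rewriting in standard form: -2u_xx - 13.18u_xy - 6u_yy = 0. Coefficients: A = -2, B = -13.18, C = -6. B² - 4AC = 125.7124, which is positive, so the equation is hyperbolic.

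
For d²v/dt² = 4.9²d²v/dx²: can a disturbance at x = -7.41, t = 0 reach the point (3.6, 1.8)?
No. The domain of dependence is [-5.22, 12.42], and -7.41 is outside this interval.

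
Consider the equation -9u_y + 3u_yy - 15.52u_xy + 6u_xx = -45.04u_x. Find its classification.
Rewriting in standard form: 6u_xx - 15.52u_xy + 3u_yy + 45.04u_x - 9u_y = 0. Hyperbolic. (A = 6, B = -15.52, C = 3 gives B² - 4AC = 168.8704.)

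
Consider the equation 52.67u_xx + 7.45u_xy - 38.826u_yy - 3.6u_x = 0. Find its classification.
Hyperbolic. (A = 52.67, B = 7.45, C = -38.826 gives B² - 4AC = 8235.36418.)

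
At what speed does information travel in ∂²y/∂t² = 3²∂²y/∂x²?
Speed = 3. Information travels along characteristics x = x₀ ± 3t.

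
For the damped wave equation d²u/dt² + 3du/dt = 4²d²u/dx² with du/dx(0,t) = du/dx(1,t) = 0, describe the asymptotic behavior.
u → constant (steady state). Damping (γ=3) dissipates the nonconstant modes; with Neumann BCs the spatial average obeys M''+γM'=0 and tends to a finite limit.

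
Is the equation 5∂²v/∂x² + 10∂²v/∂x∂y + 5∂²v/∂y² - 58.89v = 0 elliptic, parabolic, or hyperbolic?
Computing B² - 4AC with A = 5, B = 10, C = 5: discriminant = 0 (zero). Answer: parabolic.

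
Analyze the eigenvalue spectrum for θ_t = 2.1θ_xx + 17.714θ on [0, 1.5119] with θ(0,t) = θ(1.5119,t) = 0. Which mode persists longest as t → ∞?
Eigenvalues: λₙ = 2.1n²π²/1.5119² - 17.714.
First three modes:
  n=1: λ₁ = 2.1π²/1.5119² - 17.714 ≈ -8.647
  n=2: λ₂ = 8.4π²/1.5119² - 17.714 ≈ 18.555
  n=3: λ₃ = 18.9π²/1.5119² - 17.714 ≈ 63.891
Since 2.1π²/1.5119² ≈ 9.067 < 17.714, λ₁ < 0.
The n=1 mode grows fastest (−λₙ is largest for n=1) → dominates.
Asymptotic: θ ~ c₁ sin(πx/1.5119) e^{8.647t} (exponential growth at rate −λ₁ ≈ 8.647).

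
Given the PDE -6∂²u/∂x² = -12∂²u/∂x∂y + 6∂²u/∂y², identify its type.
Rewriting in standard form: -6∂²u/∂x² + 12∂²u/∂x∂y - 6∂²u/∂y² = 0. The second-order coefficients are A = -6, B = 12, C = -6. Since B² - 4AC = 0 = 0, this is a parabolic PDE.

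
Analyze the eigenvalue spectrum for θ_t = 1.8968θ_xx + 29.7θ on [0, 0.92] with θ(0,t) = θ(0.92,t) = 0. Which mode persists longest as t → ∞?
Eigenvalues: λₙ = 1.8968n²π²/0.92² - 29.7.
First three modes:
  n=1: λ₁ = 1.8968π²/0.92² - 29.7 ≈ -7.582
  n=2: λ₂ = 7.5872π²/0.92² - 29.7 ≈ 58.772
  n=3: λ₃ = 17.0712π²/0.92² - 29.7 ≈ 169.362
Since 1.8968π²/0.92² ≈ 22.118 < 29.7, λ₁ < 0.
The n=1 mode grows fastest (−λₙ is largest for n=1) → dominates.
Asymptotic: θ ~ c₁ sin(πx/0.92) e^{7.582t} (exponential growth at rate −λ₁ ≈ 7.582).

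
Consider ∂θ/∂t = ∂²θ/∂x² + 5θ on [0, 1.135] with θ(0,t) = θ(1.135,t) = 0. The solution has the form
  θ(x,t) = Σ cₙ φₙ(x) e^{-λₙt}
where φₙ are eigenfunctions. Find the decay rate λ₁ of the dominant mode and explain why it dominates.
Eigenvalues: λₙ = n²π²/1.135² - 5.
First three modes:
  n=1: λ₁ = π²/1.135² - 5 ≈ 2.661
  n=2: λ₂ = 4π²/1.135² - 5 ≈ 25.646
  n=3: λ₃ = 9π²/1.135² - 5 ≈ 63.953
Since π²/1.135² ≈ 7.661 > 5, all λₙ > 0.
The n=1 mode decays slowest → dominates as t → ∞.
Asymptotic: θ ~ c₁ sin(πx/1.135) e^{-λ₁t} with decay rate λ₁ ≈ 2.661.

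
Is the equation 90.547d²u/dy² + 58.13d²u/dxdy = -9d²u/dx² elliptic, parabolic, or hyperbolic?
Rewriting in standard form: 9d²u/dx² + 58.13d²u/dxdy + 90.547d²u/dy² = 0. Computing B² - 4AC with A = 9, B = 58.13, C = 90.547: discriminant = 119.4049 (positive). Answer: hyperbolic.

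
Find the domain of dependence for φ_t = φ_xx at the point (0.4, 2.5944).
The entire real line. The heat equation has infinite propagation speed: any initial disturbance instantly affects all points (though exponentially small far away).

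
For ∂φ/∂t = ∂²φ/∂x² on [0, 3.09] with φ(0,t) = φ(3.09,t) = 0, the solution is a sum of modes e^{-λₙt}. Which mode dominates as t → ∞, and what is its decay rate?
Eigenvalues: λₙ = n²π²/3.09².
First three modes:
  n=1: λ₁ = π²/3.09² ≈ 1.034
  n=2: λ₂ = 4π²/3.09² ≈ 4.135 (4× faster decay)
  n=3: λ₃ = 9π²/3.09² ≈ 9.303 (9× faster decay)
As t → ∞, higher modes decay exponentially faster. The n=1 mode dominates: φ ~ c₁ sin(πx/3.09) e^{-λ₁t}.
Decay rate: λ₁ = π²/3.09² ≈ 1.034.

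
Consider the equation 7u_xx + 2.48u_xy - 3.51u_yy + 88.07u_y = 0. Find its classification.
Hyperbolic. (A = 7, B = 2.48, C = -3.51 gives B² - 4AC = 104.4304.)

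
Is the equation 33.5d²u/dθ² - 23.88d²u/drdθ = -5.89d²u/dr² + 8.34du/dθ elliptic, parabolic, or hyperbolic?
Rewriting in standard form: 5.89d²u/dr² - 23.88d²u/drdθ + 33.5d²u/dθ² - 8.34du/dθ = 0. Computing B² - 4AC with A = 5.89, B = -23.88, C = 33.5: discriminant = -219.0056 (negative). Answer: elliptic.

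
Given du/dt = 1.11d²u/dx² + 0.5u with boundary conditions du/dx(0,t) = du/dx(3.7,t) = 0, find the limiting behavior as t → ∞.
u grows unboundedly. With Neumann BCs the constant mode has diffusion eigenvalue 0, so any r > 0 makes it grow like e^(0.5t); solution grows exponentially.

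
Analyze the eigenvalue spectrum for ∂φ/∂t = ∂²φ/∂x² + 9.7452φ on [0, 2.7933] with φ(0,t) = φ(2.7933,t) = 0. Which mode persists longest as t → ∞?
Eigenvalues: λₙ = n²π²/2.7933² - 9.7452.
First three modes:
  n=1: λ₁ = π²/2.7933² - 9.7452 ≈ -8.48
  n=2: λ₂ = 4π²/2.7933² - 9.7452 ≈ -4.686
  n=3: λ₃ = 9π²/2.7933² - 9.7452 ≈ 1.639
Since π²/2.7933² ≈ 1.265 < 9.7452, λ₁ < 0.
The n=1 mode grows fastest (−λₙ is largest for n=1) → dominates.
Asymptotic: φ ~ c₁ sin(πx/2.7933) e^{8.48t} (exponential growth at rate −λ₁ ≈ 8.48).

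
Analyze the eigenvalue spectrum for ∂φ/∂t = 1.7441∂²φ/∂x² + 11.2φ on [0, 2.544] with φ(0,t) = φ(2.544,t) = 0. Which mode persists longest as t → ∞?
Eigenvalues: λₙ = 1.7441n²π²/2.544² - 11.2.
First three modes:
  n=1: λ₁ = 1.7441π²/2.544² - 11.2 ≈ -8.54
  n=2: λ₂ = 6.9764π²/2.544² - 11.2 ≈ -0.561
  n=3: λ₃ = 15.6969π²/2.544² - 11.2 ≈ 12.738
Since 1.7441π²/2.544² ≈ 2.66 < 11.2, λ₁ < 0.
The n=1 mode grows fastest (−λₙ is largest for n=1) → dominates.
Asymptotic: φ ~ c₁ sin(πx/2.544) e^{8.54t} (exponential growth at rate −λ₁ ≈ 8.54).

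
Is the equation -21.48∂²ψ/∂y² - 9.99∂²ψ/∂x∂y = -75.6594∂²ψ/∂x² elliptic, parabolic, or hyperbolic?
Rewriting in standard form: 75.6594∂²ψ/∂x² - 9.99∂²ψ/∂x∂y - 21.48∂²ψ/∂y² = 0. Computing B² - 4AC with A = 75.6594, B = -9.99, C = -21.48: discriminant = 6600.455748 (positive). Answer: hyperbolic.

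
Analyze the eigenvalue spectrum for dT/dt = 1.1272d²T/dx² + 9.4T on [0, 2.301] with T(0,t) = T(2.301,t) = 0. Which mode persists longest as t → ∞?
Eigenvalues: λₙ = 1.1272n²π²/2.301² - 9.4.
First three modes:
  n=1: λ₁ = 1.1272π²/2.301² - 9.4 ≈ -7.299
  n=2: λ₂ = 4.5088π²/2.301² - 9.4 ≈ -0.995
  n=3: λ₃ = 10.1448π²/2.301² - 9.4 ≈ 9.511
Since 1.1272π²/2.301² ≈ 2.101 < 9.4, λ₁ < 0.
The n=1 mode grows fastest (−λₙ is largest for n=1) → dominates.
Asymptotic: T ~ c₁ sin(πx/2.301) e^{7.299t} (exponential growth at rate −λ₁ ≈ 7.299).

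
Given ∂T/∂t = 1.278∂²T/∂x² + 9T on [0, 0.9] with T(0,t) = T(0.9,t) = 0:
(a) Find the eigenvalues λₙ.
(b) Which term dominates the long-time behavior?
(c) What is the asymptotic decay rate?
Eigenvalues: λₙ = 1.278n²π²/0.9² - 9.
First three modes:
  n=1: λ₁ = 1.278π²/0.9² - 9 ≈ 6.572
  n=2: λ₂ = 5.112π²/0.9² - 9 ≈ 53.288
  n=3: λ₃ = 11.502π²/0.9² - 9 ≈ 131.148
Since 1.278π²/0.9² ≈ 15.572 > 9, all λₙ > 0.
The n=1 mode decays slowest → dominates as t → ∞.
Asymptotic: T ~ c₁ sin(πx/0.9) e^{-λ₁t} with decay rate λ₁ ≈ 6.572.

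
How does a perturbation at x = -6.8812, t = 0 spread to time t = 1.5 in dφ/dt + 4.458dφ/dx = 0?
At x = -0.1942. The characteristic carries data from (-6.8812, 0) to (-0.1942, 1.5).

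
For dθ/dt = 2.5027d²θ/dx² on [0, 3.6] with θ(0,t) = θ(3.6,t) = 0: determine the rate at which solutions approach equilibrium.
Eigenvalues: λₙ = 2.5027n²π²/3.6².
First three modes:
  n=1: λ₁ = 2.5027π²/3.6² ≈ 1.906
  n=2: λ₂ = 10.0108π²/3.6² ≈ 7.624 (4× faster decay)
  n=3: λ₃ = 22.5243π²/3.6² ≈ 17.153 (9× faster decay)
As t → ∞, higher modes decay exponentially faster. The n=1 mode dominates: θ ~ c₁ sin(πx/3.6) e^{-λ₁t}.
Decay rate: λ₁ = 2.5027π²/3.6² ≈ 1.906.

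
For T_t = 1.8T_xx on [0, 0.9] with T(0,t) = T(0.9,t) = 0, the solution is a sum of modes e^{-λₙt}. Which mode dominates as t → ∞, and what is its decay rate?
Eigenvalues: λₙ = 1.8n²π²/0.9².
First three modes:
  n=1: λ₁ = 1.8π²/0.9² ≈ 21.932
  n=2: λ₂ = 7.2π²/0.9² ≈ 87.73 (4× faster decay)
  n=3: λ₃ = 16.2π²/0.9² ≈ 197.392 (9× faster decay)
As t → ∞, higher modes decay exponentially faster. The n=1 mode dominates: T ~ c₁ sin(πx/0.9) e^{-λ₁t}.
Decay rate: λ₁ = 1.8π²/0.9² ≈ 21.932.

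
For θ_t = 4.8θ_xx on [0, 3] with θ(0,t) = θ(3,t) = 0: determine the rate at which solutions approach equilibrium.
Eigenvalues: λₙ = 4.8n²π²/3².
First three modes:
  n=1: λ₁ = 4.8π²/3² ≈ 5.264
  n=2: λ₂ = 19.2π²/3² ≈ 21.055 (4× faster decay)
  n=3: λ₃ = 43.2π²/3² ≈ 47.374 (9× faster decay)
As t → ∞, higher modes decay exponentially faster. The n=1 mode dominates: θ ~ c₁ sin(πx/3) e^{-λ₁t}.
Decay rate: λ₁ = 4.8π²/3² ≈ 5.264.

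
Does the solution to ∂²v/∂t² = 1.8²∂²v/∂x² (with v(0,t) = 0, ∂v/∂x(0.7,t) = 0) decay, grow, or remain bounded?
v oscillates (no decay). Energy is conserved; the solution oscillates indefinitely as standing waves.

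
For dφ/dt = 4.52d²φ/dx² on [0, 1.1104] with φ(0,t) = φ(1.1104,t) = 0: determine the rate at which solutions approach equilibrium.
Eigenvalues: λₙ = 4.52n²π²/1.1104².
First three modes:
  n=1: λ₁ = 4.52π²/1.1104² ≈ 36.181
  n=2: λ₂ = 18.08π²/1.1104² ≈ 144.724 (4× faster decay)
  n=3: λ₃ = 40.68π²/1.1104² ≈ 325.628 (9× faster decay)
As t → ∞, higher modes decay exponentially faster. The n=1 mode dominates: φ ~ c₁ sin(πx/1.1104) e^{-λ₁t}.
Decay rate: λ₁ = 4.52π²/1.1104² ≈ 36.181.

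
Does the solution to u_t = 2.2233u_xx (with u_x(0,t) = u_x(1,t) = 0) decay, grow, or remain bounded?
u → constant (steady state). Heat is conserved (no flux at boundaries); solution approaches the spatial average.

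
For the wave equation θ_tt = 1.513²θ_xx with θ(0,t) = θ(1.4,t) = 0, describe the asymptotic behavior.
θ oscillates (no decay). Energy is conserved; the solution oscillates indefinitely as standing waves.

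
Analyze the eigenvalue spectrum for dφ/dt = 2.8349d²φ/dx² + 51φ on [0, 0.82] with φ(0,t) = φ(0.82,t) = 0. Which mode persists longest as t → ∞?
Eigenvalues: λₙ = 2.8349n²π²/0.82² - 51.
First three modes:
  n=1: λ₁ = 2.8349π²/0.82² - 51 ≈ -9.389
  n=2: λ₂ = 11.3396π²/0.82² - 51 ≈ 115.445
  n=3: λ₃ = 25.5141π²/0.82² - 51 ≈ 323.5
Since 2.8349π²/0.82² ≈ 41.611 < 51, λ₁ < 0.
The n=1 mode grows fastest (−λₙ is largest for n=1) → dominates.
Asymptotic: φ ~ c₁ sin(πx/0.82) e^{9.389t} (exponential growth at rate −λ₁ ≈ 9.389).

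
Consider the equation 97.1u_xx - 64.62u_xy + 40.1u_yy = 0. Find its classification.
Elliptic. (A = 97.1, B = -64.62, C = 40.1 gives B² - 4AC = -11399.0956.)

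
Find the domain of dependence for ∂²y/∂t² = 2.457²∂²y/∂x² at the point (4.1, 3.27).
Domain of dependence: [-3.93439, 12.13439]. Signals travel at speed 2.457, so data within |x - 4.1| ≤ 2.457·3.27 = 8.03439 can reach the point.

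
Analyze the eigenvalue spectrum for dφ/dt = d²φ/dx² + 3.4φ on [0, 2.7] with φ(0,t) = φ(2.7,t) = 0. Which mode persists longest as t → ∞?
Eigenvalues: λₙ = n²π²/2.7² - 3.4.
First three modes:
  n=1: λ₁ = π²/2.7² - 3.4 ≈ -2.046
  n=2: λ₂ = 4π²/2.7² - 3.4 ≈ 2.015
  n=3: λ₃ = 9π²/2.7² - 3.4 ≈ 8.785
Since π²/2.7² ≈ 1.354 < 3.4, λ₁ < 0.
The n=1 mode grows fastest (−λₙ is largest for n=1) → dominates.
Asymptotic: φ ~ c₁ sin(πx/2.7) e^{2.046t} (exponential growth at rate −λ₁ ≈ 2.046).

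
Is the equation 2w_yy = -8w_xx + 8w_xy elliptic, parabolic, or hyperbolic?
Rewriting in standard form: 8w_xx - 8w_xy + 2w_yy = 0. Computing B² - 4AC with A = 8, B = -8, C = 2: discriminant = 0 (zero). Answer: parabolic.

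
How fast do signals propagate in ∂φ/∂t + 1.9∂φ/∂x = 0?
Speed = 1.9. Information travels along x - 1.9t = const (rightward).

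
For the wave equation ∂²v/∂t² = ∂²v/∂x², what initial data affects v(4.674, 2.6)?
Domain of dependence: [2.074, 7.274]. Signals travel at speed 1, so data within |x - 4.674| ≤ 1·2.6 = 2.6 can reach the point.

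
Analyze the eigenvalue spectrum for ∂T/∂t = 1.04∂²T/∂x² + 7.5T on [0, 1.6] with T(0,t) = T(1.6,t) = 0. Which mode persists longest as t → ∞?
Eigenvalues: λₙ = 1.04n²π²/1.6² - 7.5.
First three modes:
  n=1: λ₁ = 1.04π²/1.6² - 7.5 ≈ -3.49
  n=2: λ₂ = 4.16π²/1.6² - 7.5 ≈ 8.538
  n=3: λ₃ = 9.36π²/1.6² - 7.5 ≈ 28.586
Since 1.04π²/1.6² ≈ 4.01 < 7.5, λ₁ < 0.
The n=1 mode grows fastest (−λₙ is largest for n=1) → dominates.
Asymptotic: T ~ c₁ sin(πx/1.6) e^{3.49t} (exponential growth at rate −λ₁ ≈ 3.49).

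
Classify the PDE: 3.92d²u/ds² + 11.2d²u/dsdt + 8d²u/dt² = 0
A = 3.92, B = 11.2, C = 8. Discriminant B² - 4AC = 0. Since 0 = 0, parabolic.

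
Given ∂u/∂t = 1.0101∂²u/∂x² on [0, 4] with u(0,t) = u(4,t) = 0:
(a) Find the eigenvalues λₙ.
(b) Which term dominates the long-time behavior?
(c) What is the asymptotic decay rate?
Eigenvalues: λₙ = 1.0101n²π²/4².
First three modes:
  n=1: λ₁ = 1.0101π²/4² ≈ 0.623
  n=2: λ₂ = 4.0404π²/4² ≈ 2.492 (4× faster decay)
  n=3: λ₃ = 9.0909π²/4² ≈ 5.608 (9× faster decay)
As t → ∞, higher modes decay exponentially faster. The n=1 mode dominates: u ~ c₁ sin(πx/4) e^{-λ₁t}.
Decay rate: λ₁ = 1.0101π²/4² ≈ 0.623.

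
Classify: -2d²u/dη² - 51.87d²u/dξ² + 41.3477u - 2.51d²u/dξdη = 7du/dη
Rewriting in standard form: -51.87d²u/dξ² - 2.51d²u/dξdη - 2d²u/dη² - 7du/dη + 41.3477u = 0. Elliptic (discriminant = -408.6599).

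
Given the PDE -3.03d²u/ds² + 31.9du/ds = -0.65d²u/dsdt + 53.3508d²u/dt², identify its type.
Rewriting in standard form: -3.03d²u/ds² + 0.65d²u/dsdt - 53.3508d²u/dt² + 31.9du/ds = 0. The second-order coefficients are A = -3.03, B = 0.65, C = -53.3508. Since B² - 4AC = -646.189196 < 0, this is an elliptic PDE.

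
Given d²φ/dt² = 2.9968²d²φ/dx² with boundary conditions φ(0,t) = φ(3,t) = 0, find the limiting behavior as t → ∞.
φ oscillates (no decay). Energy is conserved; the solution oscillates indefinitely as standing waves.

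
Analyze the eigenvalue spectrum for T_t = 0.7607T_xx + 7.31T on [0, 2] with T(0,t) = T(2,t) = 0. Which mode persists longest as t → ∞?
Eigenvalues: λₙ = 0.7607n²π²/2² - 7.31.
First three modes:
  n=1: λ₁ = 0.7607π²/2² - 7.31 ≈ -5.433
  n=2: λ₂ = 3.0428π²/2² - 7.31 ≈ 0.198
  n=3: λ₃ = 6.8463π²/2² - 7.31 ≈ 9.583
Since 0.7607π²/2² ≈ 1.877 < 7.31, λ₁ < 0.
The n=1 mode grows fastest (−λₙ is largest for n=1) → dominates.
Asymptotic: T ~ c₁ sin(πx/2) e^{5.433t} (exponential growth at rate −λ₁ ≈ 5.433).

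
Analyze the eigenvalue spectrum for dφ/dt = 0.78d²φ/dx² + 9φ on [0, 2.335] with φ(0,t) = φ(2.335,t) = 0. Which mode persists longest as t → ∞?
Eigenvalues: λₙ = 0.78n²π²/2.335² - 9.
First three modes:
  n=1: λ₁ = 0.78π²/2.335² - 9 ≈ -7.588
  n=2: λ₂ = 3.12π²/2.335² - 9 ≈ -3.352
  n=3: λ₃ = 7.02π²/2.335² - 9 ≈ 3.708
Since 0.78π²/2.335² ≈ 1.412 < 9, λ₁ < 0.
The n=1 mode grows fastest (−λₙ is largest for n=1) → dominates.
Asymptotic: φ ~ c₁ sin(πx/2.335) e^{7.588t} (exponential growth at rate −λ₁ ≈ 7.588).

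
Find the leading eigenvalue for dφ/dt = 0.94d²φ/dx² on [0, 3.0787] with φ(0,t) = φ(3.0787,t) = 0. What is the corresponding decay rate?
Eigenvalues: λₙ = 0.94n²π²/3.0787².
First three modes:
  n=1: λ₁ = 0.94π²/3.0787² ≈ 0.979
  n=2: λ₂ = 3.76π²/3.0787² ≈ 3.915 (4× faster decay)
  n=3: λ₃ = 8.46π²/3.0787² ≈ 8.809 (9× faster decay)
As t → ∞, higher modes decay exponentially faster. The n=1 mode dominates: φ ~ c₁ sin(πx/3.0787) e^{-λ₁t}.
Decay rate: λ₁ = 0.94π²/3.0787² ≈ 0.979.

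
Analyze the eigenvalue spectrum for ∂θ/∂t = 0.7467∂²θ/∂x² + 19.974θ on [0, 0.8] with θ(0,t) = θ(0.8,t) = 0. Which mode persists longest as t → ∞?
Eigenvalues: λₙ = 0.7467n²π²/0.8² - 19.974.
First three modes:
  n=1: λ₁ = 0.7467π²/0.8² - 19.974 ≈ -8.459
  n=2: λ₂ = 2.9868π²/0.8² - 19.974 ≈ 26.086
  n=3: λ₃ = 6.7203π²/0.8² - 19.974 ≈ 83.661
Since 0.7467π²/0.8² ≈ 11.515 < 19.974, λ₁ < 0.
The n=1 mode grows fastest (−λₙ is largest for n=1) → dominates.
Asymptotic: θ ~ c₁ sin(πx/0.8) e^{8.459t} (exponential growth at rate −λ₁ ≈ 8.459).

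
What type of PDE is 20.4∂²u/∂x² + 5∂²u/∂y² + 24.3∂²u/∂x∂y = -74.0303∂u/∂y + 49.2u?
Rewriting in standard form: 20.4∂²u/∂x² + 24.3∂²u/∂x∂y + 5∂²u/∂y² + 74.0303∂u/∂y - 49.2u = 0. With A = 20.4, B = 24.3, C = 5, the discriminant is 182.49. This is a hyperbolic PDE.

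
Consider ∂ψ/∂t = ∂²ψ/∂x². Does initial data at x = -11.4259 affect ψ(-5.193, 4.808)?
Yes, for any finite x. The heat equation has infinite propagation speed, so all initial data affects all points at any t > 0.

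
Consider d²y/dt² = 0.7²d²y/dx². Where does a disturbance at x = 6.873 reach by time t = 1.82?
Domain of influence: [5.599, 8.147]. Data at x = 6.873 spreads outward at speed 0.7.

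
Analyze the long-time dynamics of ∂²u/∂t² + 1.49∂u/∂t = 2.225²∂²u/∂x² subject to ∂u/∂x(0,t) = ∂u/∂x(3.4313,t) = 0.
Long-time behavior: u → constant (steady state). Damping (γ=1.49) dissipates the nonconstant modes; with Neumann BCs the spatial average obeys M''+γM'=0 and tends to a finite limit.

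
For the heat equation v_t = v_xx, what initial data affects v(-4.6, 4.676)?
The entire real line. The heat equation has infinite propagation speed: any initial disturbance instantly affects all points (though exponentially small far away).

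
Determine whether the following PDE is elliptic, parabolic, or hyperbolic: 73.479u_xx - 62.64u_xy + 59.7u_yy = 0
Coefficients: A = 73.479, B = -62.64, C = 59.7. B² - 4AC = -13623.0156, which is negative, so the equation is elliptic.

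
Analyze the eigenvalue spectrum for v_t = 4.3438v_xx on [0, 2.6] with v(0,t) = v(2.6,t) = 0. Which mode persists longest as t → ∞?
Eigenvalues: λₙ = 4.3438n²π²/2.6².
First three modes:
  n=1: λ₁ = 4.3438π²/2.6² ≈ 6.342
  n=2: λ₂ = 17.3752π²/2.6² ≈ 25.368 (4× faster decay)
  n=3: λ₃ = 39.0942π²/2.6² ≈ 57.078 (9× faster decay)
As t → ∞, higher modes decay exponentially faster. The n=1 mode dominates: v ~ c₁ sin(πx/2.6) e^{-λ₁t}.
Decay rate: λ₁ = 4.3438π²/2.6² ≈ 6.342.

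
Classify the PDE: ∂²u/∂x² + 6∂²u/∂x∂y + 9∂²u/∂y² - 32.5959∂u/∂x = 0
A = 1, B = 6, C = 9. Discriminant B² - 4AC = 0. Since 0 = 0, parabolic.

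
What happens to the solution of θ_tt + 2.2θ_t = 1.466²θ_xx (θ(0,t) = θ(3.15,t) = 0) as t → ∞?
θ → 0. Damping (γ=2.2) dissipates energy; oscillations decay exponentially.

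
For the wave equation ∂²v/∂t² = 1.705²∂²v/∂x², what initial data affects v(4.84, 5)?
Domain of dependence: [-3.685, 13.365]. Signals travel at speed 1.705, so data within |x - 4.84| ≤ 1.705·5 = 8.525 can reach the point.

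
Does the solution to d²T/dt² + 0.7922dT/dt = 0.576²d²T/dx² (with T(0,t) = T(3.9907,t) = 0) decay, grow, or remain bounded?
T → 0. Damping (γ=0.7922) dissipates energy; oscillations decay exponentially.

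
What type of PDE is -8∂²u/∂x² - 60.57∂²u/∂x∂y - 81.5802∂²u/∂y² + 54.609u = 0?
With A = -8, B = -60.57, C = -81.5802, the discriminant is 1058.1585. This is a hyperbolic PDE.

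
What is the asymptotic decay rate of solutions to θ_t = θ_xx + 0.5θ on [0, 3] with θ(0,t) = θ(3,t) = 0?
Eigenvalues: λₙ = n²π²/3² - 0.5.
First three modes:
  n=1: λ₁ = π²/3² - 0.5 ≈ 0.597
  n=2: λ₂ = 4π²/3² - 0.5 ≈ 3.886
  n=3: λ₃ = 9π²/3² - 0.5 ≈ 9.37
Since π²/3² ≈ 1.097 > 0.5, all λₙ > 0.
The n=1 mode decays slowest → dominates as t → ∞.
Asymptotic: θ ~ c₁ sin(πx/3) e^{-λ₁t} with decay rate λ₁ ≈ 0.597.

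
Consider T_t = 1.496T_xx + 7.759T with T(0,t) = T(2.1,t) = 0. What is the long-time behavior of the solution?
As t → ∞, T grows unboundedly. Reaction dominates diffusion (r=7.759 > κπ²/L²≈3.35); solution grows exponentially.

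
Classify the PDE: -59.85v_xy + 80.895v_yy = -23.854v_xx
Rewriting in standard form: 23.854v_xx - 59.85v_xy + 80.895v_yy = 0. A = 23.854, B = -59.85, C = 80.895. Discriminant B² - 4AC = -4136.65482. Since -4136.65482 < 0, elliptic.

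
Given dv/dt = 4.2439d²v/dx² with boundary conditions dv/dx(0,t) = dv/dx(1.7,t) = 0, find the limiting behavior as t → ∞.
v → constant (steady state). Heat is conserved (no flux at boundaries); solution approaches the spatial average.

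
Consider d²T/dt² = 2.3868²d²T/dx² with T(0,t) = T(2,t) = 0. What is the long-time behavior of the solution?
As t → ∞, T oscillates (no decay). Energy is conserved; the solution oscillates indefinitely as standing waves.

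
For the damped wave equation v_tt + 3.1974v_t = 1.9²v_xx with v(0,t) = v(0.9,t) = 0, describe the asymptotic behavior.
v → 0. Damping (γ=3.1974) dissipates energy; oscillations decay exponentially.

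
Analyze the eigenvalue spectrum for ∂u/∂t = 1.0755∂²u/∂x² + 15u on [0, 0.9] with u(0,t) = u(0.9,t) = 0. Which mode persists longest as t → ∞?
Eigenvalues: λₙ = 1.0755n²π²/0.9² - 15.
First three modes:
  n=1: λ₁ = 1.0755π²/0.9² - 15 ≈ -1.895
  n=2: λ₂ = 4.302π²/0.9² - 15 ≈ 37.419
  n=3: λ₃ = 9.6795π²/0.9² - 15 ≈ 102.942
Since 1.0755π²/0.9² ≈ 13.105 < 15, λ₁ < 0.
The n=1 mode grows fastest (−λₙ is largest for n=1) → dominates.
Asymptotic: u ~ c₁ sin(πx/0.9) e^{1.895t} (exponential growth at rate −λ₁ ≈ 1.895).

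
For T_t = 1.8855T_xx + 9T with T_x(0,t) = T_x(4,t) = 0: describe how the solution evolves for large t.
T grows unboundedly. With Neumann BCs the constant mode has diffusion eigenvalue 0, so any r > 0 makes it grow like e^(9t); solution grows exponentially.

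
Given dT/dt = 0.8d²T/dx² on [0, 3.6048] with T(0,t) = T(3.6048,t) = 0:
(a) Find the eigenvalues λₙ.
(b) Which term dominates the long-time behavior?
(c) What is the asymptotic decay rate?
Eigenvalues: λₙ = 0.8n²π²/3.6048².
First three modes:
  n=1: λ₁ = 0.8π²/3.6048² ≈ 0.608
  n=2: λ₂ = 3.2π²/3.6048² ≈ 2.43 (4× faster decay)
  n=3: λ₃ = 7.2π²/3.6048² ≈ 5.469 (9× faster decay)
As t → ∞, higher modes decay exponentially faster. The n=1 mode dominates: T ~ c₁ sin(πx/3.6048) e^{-λ₁t}.
Decay rate: λ₁ = 0.8π²/3.6048² ≈ 0.608.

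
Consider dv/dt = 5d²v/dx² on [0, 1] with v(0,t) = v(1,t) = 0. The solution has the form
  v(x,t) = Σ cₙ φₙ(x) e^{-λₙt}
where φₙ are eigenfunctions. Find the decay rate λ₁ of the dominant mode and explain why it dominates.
Eigenvalues: λₙ = 5n²π².
First three modes:
  n=1: λ₁ = 5π² ≈ 49.348
  n=2: λ₂ = 20π² ≈ 197.392 (4× faster decay)
  n=3: λ₃ = 45π² ≈ 444.132 (9× faster decay)
As t → ∞, higher modes decay exponentially faster. The n=1 mode dominates: v ~ c₁ sin(πx) e^{-λ₁t}.
Decay rate: λ₁ = 5π² ≈ 49.348.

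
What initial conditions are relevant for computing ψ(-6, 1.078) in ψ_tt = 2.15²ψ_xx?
Domain of dependence: [-8.3177, -3.6823]. Signals travel at speed 2.15, so data within |x - -6| ≤ 2.15·1.078 = 2.3177 can reach the point.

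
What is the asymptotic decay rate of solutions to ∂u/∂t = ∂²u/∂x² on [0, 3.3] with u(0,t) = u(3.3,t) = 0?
Eigenvalues: λₙ = n²π²/3.3².
First three modes:
  n=1: λ₁ = π²/3.3² ≈ 0.906
  n=2: λ₂ = 4π²/3.3² ≈ 3.625 (4× faster decay)
  n=3: λ₃ = 9π²/3.3² ≈ 8.157 (9× faster decay)
As t → ∞, higher modes decay exponentially faster. The n=1 mode dominates: u ~ c₁ sin(πx/3.3) e^{-λ₁t}.
Decay rate: λ₁ = π²/3.3² ≈ 0.906.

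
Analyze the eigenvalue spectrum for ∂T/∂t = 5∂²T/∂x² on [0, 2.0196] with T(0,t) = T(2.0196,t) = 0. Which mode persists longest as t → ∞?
Eigenvalues: λₙ = 5n²π²/2.0196².
First three modes:
  n=1: λ₁ = 5π²/2.0196² ≈ 12.099
  n=2: λ₂ = 20π²/2.0196² ≈ 48.395 (4× faster decay)
  n=3: λ₃ = 45π²/2.0196² ≈ 108.888 (9× faster decay)
As t → ∞, higher modes decay exponentially faster. The n=1 mode dominates: T ~ c₁ sin(πx/2.0196) e^{-λ₁t}.
Decay rate: λ₁ = 5π²/2.0196² ≈ 12.099.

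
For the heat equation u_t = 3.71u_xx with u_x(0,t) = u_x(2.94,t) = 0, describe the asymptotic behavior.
u → constant (steady state). Heat is conserved (no flux at boundaries); solution approaches the spatial average.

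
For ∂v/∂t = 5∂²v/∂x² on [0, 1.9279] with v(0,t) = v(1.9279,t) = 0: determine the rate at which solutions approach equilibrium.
Eigenvalues: λₙ = 5n²π²/1.9279².
First three modes:
  n=1: λ₁ = 5π²/1.9279² ≈ 13.277
  n=2: λ₂ = 20π²/1.9279² ≈ 53.108 (4× faster decay)
  n=3: λ₃ = 45π²/1.9279² ≈ 119.493 (9× faster decay)
As t → ∞, higher modes decay exponentially faster. The n=1 mode dominates: v ~ c₁ sin(πx/1.9279) e^{-λ₁t}.
Decay rate: λ₁ = 5π²/1.9279² ≈ 13.277.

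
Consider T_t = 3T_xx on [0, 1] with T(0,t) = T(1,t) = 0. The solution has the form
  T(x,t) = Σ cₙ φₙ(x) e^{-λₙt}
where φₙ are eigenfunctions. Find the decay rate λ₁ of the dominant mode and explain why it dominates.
Eigenvalues: λₙ = 3n²π².
First three modes:
  n=1: λ₁ = 3π² ≈ 29.609
  n=2: λ₂ = 12π² ≈ 118.435 (4× faster decay)
  n=3: λ₃ = 27π² ≈ 266.479 (9× faster decay)
As t → ∞, higher modes decay exponentially faster. The n=1 mode dominates: T ~ c₁ sin(πx) e^{-λ₁t}.
Decay rate: λ₁ = 3π² ≈ 29.609.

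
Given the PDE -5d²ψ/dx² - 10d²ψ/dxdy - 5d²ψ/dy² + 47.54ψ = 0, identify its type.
The second-order coefficients are A = -5, B = -10, C = -5. Since B² - 4AC = 0 = 0, this is a parabolic PDE.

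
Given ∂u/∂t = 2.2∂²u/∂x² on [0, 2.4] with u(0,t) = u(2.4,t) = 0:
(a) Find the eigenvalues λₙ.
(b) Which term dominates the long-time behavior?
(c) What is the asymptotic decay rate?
Eigenvalues: λₙ = 2.2n²π²/2.4².
First three modes:
  n=1: λ₁ = 2.2π²/2.4² ≈ 3.77
  n=2: λ₂ = 8.8π²/2.4² ≈ 15.079 (4× faster decay)
  n=3: λ₃ = 19.8π²/2.4² ≈ 33.927 (9× faster decay)
As t → ∞, higher modes decay exponentially faster. The n=1 mode dominates: u ~ c₁ sin(πx/2.4) e^{-λ₁t}.
Decay rate: λ₁ = 2.2π²/2.4² ≈ 3.77.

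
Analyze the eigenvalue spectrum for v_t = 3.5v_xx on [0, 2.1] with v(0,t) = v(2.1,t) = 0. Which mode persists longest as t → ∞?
Eigenvalues: λₙ = 3.5n²π²/2.1².
First three modes:
  n=1: λ₁ = 3.5π²/2.1² ≈ 7.833
  n=2: λ₂ = 14π²/2.1² ≈ 31.332 (4× faster decay)
  n=3: λ₃ = 31.5π²/2.1² ≈ 70.497 (9× faster decay)
As t → ∞, higher modes decay exponentially faster. The n=1 mode dominates: v ~ c₁ sin(πx/2.1) e^{-λ₁t}.
Decay rate: λ₁ = 3.5π²/2.1² ≈ 7.833.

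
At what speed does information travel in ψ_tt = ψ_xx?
Speed = 1. Information travels along characteristics x = x₀ ± 1t.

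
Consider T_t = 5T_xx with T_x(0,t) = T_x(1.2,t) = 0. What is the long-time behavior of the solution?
As t → ∞, T → constant (steady state). Heat is conserved (no flux at boundaries); solution approaches the spatial average.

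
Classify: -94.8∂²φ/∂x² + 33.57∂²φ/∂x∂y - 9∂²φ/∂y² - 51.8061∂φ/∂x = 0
Elliptic (discriminant = -2285.8551).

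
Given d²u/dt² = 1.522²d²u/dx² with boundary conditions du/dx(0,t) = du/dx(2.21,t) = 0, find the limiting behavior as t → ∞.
u oscillates about a mean that drifts linearly in t (generically unbounded; no decay). There is no damping, so the nonconstant modes persist as standing waves (energy conserved, no decay). But with Neumann conditions at both ends the constant mode has eigenvalue 0: the spatial mean M(t) of u satisfies M'' = 0, so M(t) = M(0) + M'(0)·t. Unless the initial velocity has zero mean (∫u_t(x,0)dx = 0), the solution grows linearly in t (unbounded, though not exponentially); if it does have zero mean, the solution stays bounded and simply oscillates.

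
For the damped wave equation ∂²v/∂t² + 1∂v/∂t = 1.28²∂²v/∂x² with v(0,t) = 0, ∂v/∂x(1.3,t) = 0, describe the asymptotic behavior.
v → 0. Damping (γ=1) dissipates energy; oscillations decay exponentially.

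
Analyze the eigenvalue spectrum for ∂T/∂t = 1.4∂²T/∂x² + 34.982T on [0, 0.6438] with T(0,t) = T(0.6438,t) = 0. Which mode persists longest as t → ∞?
Eigenvalues: λₙ = 1.4n²π²/0.6438² - 34.982.
First three modes:
  n=1: λ₁ = 1.4π²/0.6438² - 34.982 ≈ -1.645
  n=2: λ₂ = 5.6π²/0.6438² - 34.982 ≈ 98.366
  n=3: λ₃ = 12.6π²/0.6438² - 34.982 ≈ 265.051
Since 1.4π²/0.6438² ≈ 33.337 < 34.982, λ₁ < 0.
The n=1 mode grows fastest (−λₙ is largest for n=1) → dominates.
Asymptotic: T ~ c₁ sin(πx/0.6438) e^{1.645t} (exponential growth at rate −λ₁ ≈ 1.645).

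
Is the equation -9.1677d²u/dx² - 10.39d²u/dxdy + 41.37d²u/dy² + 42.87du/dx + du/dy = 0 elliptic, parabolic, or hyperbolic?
Computing B² - 4AC with A = -9.1677, B = -10.39, C = 41.37: discriminant = 1625.023096 (positive). Answer: hyperbolic.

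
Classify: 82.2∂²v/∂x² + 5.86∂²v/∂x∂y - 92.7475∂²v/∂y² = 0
Hyperbolic (discriminant = 30529.7176).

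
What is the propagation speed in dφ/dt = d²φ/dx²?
Infinite. The heat equation is parabolic, not hyperbolic, so disturbances propagate instantly.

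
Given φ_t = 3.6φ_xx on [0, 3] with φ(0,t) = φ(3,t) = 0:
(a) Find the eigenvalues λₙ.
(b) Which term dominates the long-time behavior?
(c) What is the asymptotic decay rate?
Eigenvalues: λₙ = 3.6n²π²/3².
First three modes:
  n=1: λ₁ = 3.6π²/3² ≈ 3.948
  n=2: λ₂ = 14.4π²/3² ≈ 15.791 (4× faster decay)
  n=3: λ₃ = 32.4π²/3² ≈ 35.531 (9× faster decay)
As t → ∞, higher modes decay exponentially faster. The n=1 mode dominates: φ ~ c₁ sin(πx/3) e^{-λ₁t}.
Decay rate: λ₁ = 3.6π²/3² ≈ 3.948.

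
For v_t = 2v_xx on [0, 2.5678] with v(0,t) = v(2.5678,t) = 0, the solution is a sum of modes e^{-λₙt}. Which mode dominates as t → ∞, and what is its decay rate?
Eigenvalues: λₙ = 2n²π²/2.5678².
First three modes:
  n=1: λ₁ = 2π²/2.5678² ≈ 2.994
  n=2: λ₂ = 8π²/2.5678² ≈ 11.975 (4× faster decay)
  n=3: λ₃ = 18π²/2.5678² ≈ 26.943 (9× faster decay)
As t → ∞, higher modes decay exponentially faster. The n=1 mode dominates: v ~ c₁ sin(πx/2.5678) e^{-λ₁t}.
Decay rate: λ₁ = 2π²/2.5678² ≈ 2.994.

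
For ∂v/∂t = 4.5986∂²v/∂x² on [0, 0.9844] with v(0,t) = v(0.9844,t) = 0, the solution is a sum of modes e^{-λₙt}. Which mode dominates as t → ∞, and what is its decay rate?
Eigenvalues: λₙ = 4.5986n²π²/0.9844².
First three modes:
  n=1: λ₁ = 4.5986π²/0.9844² ≈ 46.836
  n=2: λ₂ = 18.3944π²/0.9844² ≈ 187.345 (4× faster decay)
  n=3: λ₃ = 41.3874π²/0.9844² ≈ 421.526 (9× faster decay)
As t → ∞, higher modes decay exponentially faster. The n=1 mode dominates: v ~ c₁ sin(πx/0.9844) e^{-λ₁t}.
Decay rate: λ₁ = 4.5986π²/0.9844² ≈ 46.836.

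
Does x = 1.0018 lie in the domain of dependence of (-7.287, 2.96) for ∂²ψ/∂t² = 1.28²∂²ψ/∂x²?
No. The domain of dependence is [-11.0758, -3.4982], and 1.0018 is outside this interval.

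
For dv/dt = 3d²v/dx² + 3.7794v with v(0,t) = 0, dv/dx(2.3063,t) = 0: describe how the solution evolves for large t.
v grows unboundedly. Reaction dominates diffusion (r=3.7794 > κπ²/(4L²)≈1.39); solution grows exponentially.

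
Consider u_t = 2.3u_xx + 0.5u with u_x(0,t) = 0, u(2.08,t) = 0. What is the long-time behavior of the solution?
As t → ∞, u → 0. Diffusion dominates reaction (r=0.5 < κπ²/(4L²)≈1.31); solution decays.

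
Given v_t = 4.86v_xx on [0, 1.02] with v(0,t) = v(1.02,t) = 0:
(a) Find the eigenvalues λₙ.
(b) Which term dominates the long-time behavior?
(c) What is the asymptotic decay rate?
Eigenvalues: λₙ = 4.86n²π²/1.02².
First three modes:
  n=1: λ₁ = 4.86π²/1.02² ≈ 46.104
  n=2: λ₂ = 19.44π²/1.02² ≈ 184.415 (4× faster decay)
  n=3: λ₃ = 43.74π²/1.02² ≈ 414.933 (9× faster decay)
As t → ∞, higher modes decay exponentially faster. The n=1 mode dominates: v ~ c₁ sin(πx/1.02) e^{-λ₁t}.
Decay rate: λ₁ = 4.86π²/1.02² ≈ 46.104.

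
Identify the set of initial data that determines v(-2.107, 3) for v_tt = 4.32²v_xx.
Domain of dependence: [-15.067, 10.853]. Signals travel at speed 4.32, so data within |x - -2.107| ≤ 4.32·3 = 12.96 can reach the point.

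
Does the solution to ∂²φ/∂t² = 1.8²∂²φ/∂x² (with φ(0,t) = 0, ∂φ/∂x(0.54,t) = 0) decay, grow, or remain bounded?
φ oscillates (no decay). Energy is conserved; the solution oscillates indefinitely as standing waves.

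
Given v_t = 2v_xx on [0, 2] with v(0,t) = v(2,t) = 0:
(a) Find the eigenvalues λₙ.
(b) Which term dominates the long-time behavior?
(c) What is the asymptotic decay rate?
Eigenvalues: λₙ = 2n²π²/2².
First three modes:
  n=1: λ₁ = 2π²/2² ≈ 4.935
  n=2: λ₂ = 8π²/2² ≈ 19.739 (4× faster decay)
  n=3: λ₃ = 18π²/2² ≈ 44.413 (9× faster decay)
As t → ∞, higher modes decay exponentially faster. The n=1 mode dominates: v ~ c₁ sin(πx/2) e^{-λ₁t}.
Decay rate: λ₁ = 2π²/2² ≈ 4.935.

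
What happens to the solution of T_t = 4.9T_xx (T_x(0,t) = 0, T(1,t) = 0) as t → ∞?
T → 0. Heat escapes through the Dirichlet boundary.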